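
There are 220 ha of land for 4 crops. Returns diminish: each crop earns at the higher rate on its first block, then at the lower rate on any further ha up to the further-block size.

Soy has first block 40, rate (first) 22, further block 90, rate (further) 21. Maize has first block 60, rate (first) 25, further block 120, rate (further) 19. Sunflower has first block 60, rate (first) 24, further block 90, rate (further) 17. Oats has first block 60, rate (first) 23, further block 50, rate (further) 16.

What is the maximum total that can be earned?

5200

Treat each block as its own option and order by rate: Maize/T1 25 > Sunflower/T1 24 > Oats/T1 23 > Soy/T1 22 > Soy/T2 21 > Maize/T2 19 > Sunflower/T2 17 > Oats/T2 16.
Maize/T1 (25): +60 ; 160 left.
Fill Sunflower T1 block (60 at 24) ; 100 left.
Oats/T1 (23): +60 ; 40 left.
Soy/T1 (22): +40 ; 0 left.
Total = 25×60 + 24×60 + 23×60 + 22×40 = 5200.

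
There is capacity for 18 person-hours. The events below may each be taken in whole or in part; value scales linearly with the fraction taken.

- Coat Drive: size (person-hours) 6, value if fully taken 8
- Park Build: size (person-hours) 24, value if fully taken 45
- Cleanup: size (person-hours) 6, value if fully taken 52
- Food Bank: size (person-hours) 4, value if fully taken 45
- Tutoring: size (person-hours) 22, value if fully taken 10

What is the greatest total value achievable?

Best value per unit of size first: Food Bank 45/4≈11.2, Cleanup 52/6≈8.67, Park Build 45/24≈1.88, Coat Drive 8/6≈1.33, Tutoring 10/22≈0.455.
Take all of Food Bank (4 person-hours, value 45) → 14 person-hours left.
Take all of Cleanup (6 person-hours, value 52) → 8 person-hours left.
Only 8 person-hours remain; take 8/24 of Park Build for value 45×8/24 = 15.
Total value = 112.

112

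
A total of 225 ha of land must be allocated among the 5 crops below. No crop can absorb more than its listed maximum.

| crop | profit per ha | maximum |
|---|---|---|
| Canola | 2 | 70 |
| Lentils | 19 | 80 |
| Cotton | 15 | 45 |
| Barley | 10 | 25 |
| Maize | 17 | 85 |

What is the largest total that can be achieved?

Rank by profit per ha: Lentils 19 > Maize 17 > Cotton 15 > Barley 10 > Canola 2.
Lentils takes 80 to reach its cap of 80 → 145 left.
Give Maize 85 to hit its cap of 85 → 60 left.
Cotton: +45 to 45 (cap) → 15 left.
Barley: +15 (room for 25) → 15. Pool exhausted.
Total = 19×80 + 15×45 + 10×15 + 17×85 = 3790.

3790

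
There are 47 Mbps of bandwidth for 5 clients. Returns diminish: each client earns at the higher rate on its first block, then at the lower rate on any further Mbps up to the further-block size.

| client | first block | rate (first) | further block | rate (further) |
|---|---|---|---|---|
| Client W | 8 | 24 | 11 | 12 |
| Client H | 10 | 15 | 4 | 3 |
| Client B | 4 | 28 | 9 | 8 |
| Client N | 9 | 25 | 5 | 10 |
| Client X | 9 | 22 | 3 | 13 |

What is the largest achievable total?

964

Order all 10 blocks by rate: Client B/tier1 28 > Client N/tier1 25 > Client W/tier1 24 > Client X/tier1 22 > Client H/tier1 15 > Client X/tier2 13 > Client W/tier2 12 > Client N/tier2 10 > Client B/tier2 8 > Client H/tier2 3.
Fill Client B tier1 block (4 at 28) — 43 left.
Client N tier1 at 25: fill all 9 — 34 left.
Fill Client W tier1 block (8 at 24) — 26 left.
Client X tier1 at 22: fill all 9 — 17 left.
Fill Client H tier1 block (10 at 15) — 7 left.
Client X/tier2 (13): +3 — 4 left.
Client W tier2 at 12: only 4 left, fill 4.
Total = 28×4 + 25×9 + 24×8 + 22×9 + 15×10 + 13×3 + 12×4 = 964.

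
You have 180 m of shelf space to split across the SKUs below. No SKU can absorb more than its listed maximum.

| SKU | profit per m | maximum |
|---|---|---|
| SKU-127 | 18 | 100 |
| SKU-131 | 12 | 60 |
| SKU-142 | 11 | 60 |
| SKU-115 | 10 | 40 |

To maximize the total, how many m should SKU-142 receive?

20

Order the SKUs by profit per m: SKU-127 18 > SKU-131 12 > SKU-142 11 > SKU-115 10.
SKU-127: +100 to 100 (cap) → 80 left.
Give SKU-131 60 to hit its cap of 60 → 20 left.
Only 20 left; SKU-142 takes them to reach 20.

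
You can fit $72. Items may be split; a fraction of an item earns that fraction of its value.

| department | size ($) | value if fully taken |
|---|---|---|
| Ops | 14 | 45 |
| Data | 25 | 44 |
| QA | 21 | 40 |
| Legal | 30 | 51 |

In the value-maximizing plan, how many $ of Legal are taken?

12

Sort by value density: Ops 45/14≈3.21, QA 40/21≈1.9, Data 44/25≈1.76, Legal 51/30≈1.7.
Ops: take in full, 14 $ for value 45 ; 58 left.
All 21 $ of QA fit (value 40) ; 37 remain.
Data: take in full, 25 $ for value 44 ; 12 left.
Only 12 $ remain; take 12/30 of Legal for value 51×12/30 = 20.4.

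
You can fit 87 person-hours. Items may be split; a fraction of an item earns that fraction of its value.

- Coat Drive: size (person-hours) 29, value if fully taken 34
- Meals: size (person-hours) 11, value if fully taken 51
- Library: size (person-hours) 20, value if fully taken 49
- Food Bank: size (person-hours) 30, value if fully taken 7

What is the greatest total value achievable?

140.3

Rank by value-to-size ratio: Meals 51/11≈4.64, Library 49/20≈2.45, Coat Drive 34/29≈1.17, Food Bank 7/30≈0.233.
Meals: take in full, 11 person-hours for value 51 — 76 left.
All 20 person-hours of Library fit (value 49) — 56 remain.
All 29 person-hours of Coat Drive fit (value 34) — 27 remain.
Only 27 person-hours remain; take 27/30 of Food Bank for value 7×27/30 = 6.3.
Total value = 140.3.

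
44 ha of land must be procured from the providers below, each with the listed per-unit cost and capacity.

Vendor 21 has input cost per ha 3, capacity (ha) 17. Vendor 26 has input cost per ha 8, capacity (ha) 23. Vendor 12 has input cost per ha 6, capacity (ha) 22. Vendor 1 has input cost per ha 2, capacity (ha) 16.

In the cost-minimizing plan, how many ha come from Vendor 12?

Cheapest first:
Vendor 1 at 2: take all 16 ha ; 28 still needed.
Take 17 from Vendor 21 at 3 ; need 11 more.
Vendor 12 at 6: take 11 of its 22 ; requirement met.
Vendor 26: unused.

11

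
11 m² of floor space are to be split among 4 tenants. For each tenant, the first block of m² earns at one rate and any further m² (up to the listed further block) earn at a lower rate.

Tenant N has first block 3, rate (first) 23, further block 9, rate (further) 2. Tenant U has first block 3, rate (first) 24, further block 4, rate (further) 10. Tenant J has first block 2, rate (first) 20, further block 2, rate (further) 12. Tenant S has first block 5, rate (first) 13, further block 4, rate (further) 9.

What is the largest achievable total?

Treat each block as its own option and order by rate: Tenant U/T1 24 > Tenant N/T1 23 > Tenant J/T1 20 > Tenant S/T1 13 > Tenant J/T2 12 > Tenant U/T2 10 > Tenant S/T2 9 > Tenant N/T2 2.
Tenant U T1 at 24: fill all 3 — 8 left.
Tenant N T1 at 23: fill all 3 — 5 left.
Tenant J/T1 (20): +2 — 3 left.
Tenant S/T1: +3 of 5 at 13; pool empty.
Total = 24×3 + 23×3 + 20×2 + 13×3 = 220.

220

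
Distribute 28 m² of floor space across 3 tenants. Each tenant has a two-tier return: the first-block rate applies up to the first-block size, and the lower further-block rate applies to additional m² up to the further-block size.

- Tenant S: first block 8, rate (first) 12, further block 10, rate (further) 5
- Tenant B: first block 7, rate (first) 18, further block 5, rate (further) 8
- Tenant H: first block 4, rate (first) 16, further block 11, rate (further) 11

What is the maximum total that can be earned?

Treat each block as its own option and order by rate: Tenant B/first 18 > Tenant H/first 16 > Tenant S/first 12 > Tenant H/second 11 > Tenant B/second 8 > Tenant S/second 5.
Tenant B first at 18: fill all 7 → 21 left.
Tenant H first at 16: fill all 4 → 17 left.
Tenant S first at 12: fill all 8 → 9 left.
Tenant H second at 11: only 9 left, fill 9.
Total = 18×7 + 16×4 + 12×8 + 11×9 = 385.

385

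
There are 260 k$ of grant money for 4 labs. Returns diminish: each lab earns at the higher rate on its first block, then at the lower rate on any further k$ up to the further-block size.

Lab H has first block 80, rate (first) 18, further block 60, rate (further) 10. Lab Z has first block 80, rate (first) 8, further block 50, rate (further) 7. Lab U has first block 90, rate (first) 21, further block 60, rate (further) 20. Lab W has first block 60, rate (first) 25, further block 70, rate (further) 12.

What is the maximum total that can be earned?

Treat each block as its own option and order by rate: Lab W/first 25 > Lab U/first 21 > Lab U/second 20 > Lab H/first 18 > Lab W/second 12 > Lab H/second 10 > Lab Z/first 8 > Lab Z/second 7.
Lab W first at 25: fill all 60 ; 200 left.
Lab U/first (21): +90 ; 110 left.
Fill Lab U second block (60 at 20) ; 50 left.
Lab H/first: +50 of 80 at 18; pool empty.
Total = 25×60 + 21×90 + 20×60 + 18×50 = 5490.

5490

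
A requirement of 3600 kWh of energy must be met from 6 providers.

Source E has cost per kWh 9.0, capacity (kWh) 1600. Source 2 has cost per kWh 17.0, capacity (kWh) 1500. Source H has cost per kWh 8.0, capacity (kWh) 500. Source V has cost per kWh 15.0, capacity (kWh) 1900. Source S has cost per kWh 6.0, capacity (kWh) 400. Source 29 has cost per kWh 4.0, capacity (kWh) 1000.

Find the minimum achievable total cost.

Cheapest first:
Take 1000 from Source 29 at 4.0 → need 2600 more.
Source S at 6.0: take all 400 kWh → 2200 still needed.
Take 500 from Source H at 8.0 → need 1700 more.
Source E (9.0): use full 1600 → 100 kWh to go.
Take 100 from Source V at 15.0 to finish.
Source 2: unused.
Cost = 1000×4.0 + 400×6.0 + 500×8.0 + 1600×9.0 + 100×15.0 = 26300.

26300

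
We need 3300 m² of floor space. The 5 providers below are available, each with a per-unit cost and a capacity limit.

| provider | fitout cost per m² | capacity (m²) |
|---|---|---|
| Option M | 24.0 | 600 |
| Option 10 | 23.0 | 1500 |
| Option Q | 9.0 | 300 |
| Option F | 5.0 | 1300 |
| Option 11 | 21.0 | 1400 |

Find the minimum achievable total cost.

45500

Use providers in increasing cost order.
Take 1300 from Option F at 5.0 — need 2000 more.
Option Q (9.0): use full 300 — 1700 m² to go.
Option 11 (21.0): use full 1400 — 300 m² to go.
Option 10 (23.0): take the remaining 300 — done.
Option M: unused.
Cost = 1300×5.0 + 300×9.0 + 1400×21.0 + 300×23.0 = 45500.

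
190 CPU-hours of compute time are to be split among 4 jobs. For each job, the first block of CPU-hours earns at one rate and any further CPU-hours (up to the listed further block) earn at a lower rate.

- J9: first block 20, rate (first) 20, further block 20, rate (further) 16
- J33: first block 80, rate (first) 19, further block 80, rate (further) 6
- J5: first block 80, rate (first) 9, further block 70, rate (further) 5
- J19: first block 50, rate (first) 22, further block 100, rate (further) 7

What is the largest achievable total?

Rank every tier by rate: J19/first 22 > J9/first 20 > J33/first 19 > J9/second 16 > J5/first 9 > J19/second 7 > J33/second 6 > J5/second 5.
Fill J19 first block (50 at 22) ; 140 left.
Fill J9 first block (20 at 20) ; 120 left.
J33 first at 19: fill all 80 ; 40 left.
J9/second (16): +20 ; 20 left.
20 remain; put them into J5 first at 9.
Total = 22×50 + 20×20 + 19×80 + 16×20 + 9×20 = 3520.

3520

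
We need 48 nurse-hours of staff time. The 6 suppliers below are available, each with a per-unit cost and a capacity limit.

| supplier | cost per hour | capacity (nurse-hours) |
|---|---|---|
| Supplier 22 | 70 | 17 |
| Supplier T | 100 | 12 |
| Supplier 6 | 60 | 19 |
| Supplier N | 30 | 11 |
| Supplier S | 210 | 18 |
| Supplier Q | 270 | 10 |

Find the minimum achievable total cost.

Use suppliers in increasing cost order.
Supplier N (30): use full 11 ; 37 nurse-hours to go.
Supplier 6 (60): use full 19 ; 18 nurse-hours to go.
Take 17 from Supplier 22 at 70 ; need 1 more.
Supplier T (100): take the remaining 1 ; done.
Supplier S, Supplier Q: unused.
Cost = 11×30 + 19×60 + 17×70 + 1×100 = 2760.

2760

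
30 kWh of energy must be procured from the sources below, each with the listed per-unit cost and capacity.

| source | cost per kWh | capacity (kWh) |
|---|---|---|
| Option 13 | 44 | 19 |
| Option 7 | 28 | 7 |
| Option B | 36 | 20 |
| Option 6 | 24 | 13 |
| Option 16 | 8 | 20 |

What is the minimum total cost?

400

Fill from the cheapest source first.
Option 16 (8): use full 20 ; 10 kWh to go.
Option 6 at 24: take 10 of its 13 ; requirement met.
Option 7, Option B, Option 13: unused.
Cost = 20×8 + 10×24 = 400.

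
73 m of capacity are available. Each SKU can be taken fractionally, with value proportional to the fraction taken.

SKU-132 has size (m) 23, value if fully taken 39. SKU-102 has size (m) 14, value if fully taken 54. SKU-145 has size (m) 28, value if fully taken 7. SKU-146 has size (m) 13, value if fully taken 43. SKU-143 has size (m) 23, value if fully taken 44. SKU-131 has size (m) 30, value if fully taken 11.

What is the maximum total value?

180

Sort by value density: SKU-102 54/14≈3.86, SKU-146 43/13≈3.31, SKU-143 44/23≈1.91, SKU-132 39/23≈1.7, SKU-131 11/30≈0.367, SKU-145 7/28≈0.25.
Take all of SKU-102 (14 m, value 54) — 59 m left.
All 13 m of SKU-146 fit (value 43) — 46 remain.
SKU-143: take in full, 23 m for value 44 — 23 left.
All 23 m of SKU-132 fit (value 39) — 0 remain.
Total value = 180.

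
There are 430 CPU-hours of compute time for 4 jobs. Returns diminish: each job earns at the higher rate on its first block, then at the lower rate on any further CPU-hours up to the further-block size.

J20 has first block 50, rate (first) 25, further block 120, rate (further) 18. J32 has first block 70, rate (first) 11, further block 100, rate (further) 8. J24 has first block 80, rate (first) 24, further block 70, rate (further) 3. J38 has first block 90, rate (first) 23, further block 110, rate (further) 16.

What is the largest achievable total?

8840

Order all 8 blocks by rate: J20/T1 25 > J24/T1 24 > J38/T1 23 > J20/T2 18 > J38/T2 16 > J32/T1 11 > J32/T2 8 > J24/T2 3.
J20/T1 (25): +50 — 380 left.
Fill J24 T1 block (80 at 24) — 300 left.
J38 T1 at 23: fill all 90 — 210 left.
J20 T2 at 18: fill all 120 — 90 left.
J38 T2 at 16: only 90 left, fill 90.
Total = 25×50 + 24×80 + 23×90 + 18×120 + 16×90 = 8840.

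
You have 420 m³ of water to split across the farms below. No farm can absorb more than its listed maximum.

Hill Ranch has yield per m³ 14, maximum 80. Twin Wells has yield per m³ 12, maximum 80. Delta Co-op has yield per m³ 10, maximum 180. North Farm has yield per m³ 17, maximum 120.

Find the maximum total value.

Highest yield per m³ first: North Farm 17 > Hill Ranch 14 > Twin Wells 12 > Delta Co-op 10.
North Farm takes 120 to reach its cap of 120 ; 300 left.
Give Hill Ranch 80 to hit its cap of 80 ; 220 left.
Give Twin Wells 80 to hit its cap of 80 ; 140 left.
Delta Co-op has room for 180 but only 140 remain, so it gets 140.
Total = 14×80 + 12×80 + 10×140 + 17×120 = 5520.

5520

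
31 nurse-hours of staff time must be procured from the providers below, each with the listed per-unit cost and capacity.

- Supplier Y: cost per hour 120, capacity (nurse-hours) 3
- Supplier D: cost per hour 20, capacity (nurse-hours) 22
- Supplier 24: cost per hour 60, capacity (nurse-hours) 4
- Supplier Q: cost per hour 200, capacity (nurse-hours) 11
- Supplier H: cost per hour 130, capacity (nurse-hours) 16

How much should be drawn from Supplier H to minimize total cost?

2

Fill from the cheapest provider first.
Supplier D (20): use full 22 → 9 nurse-hours to go.
Take 4 from Supplier 24 at 60 → need 5 more.
Take 3 from Supplier Y at 120 → need 2 more.
Supplier H at 130: take 2 of its 16 → requirement met.
Supplier Q: unused.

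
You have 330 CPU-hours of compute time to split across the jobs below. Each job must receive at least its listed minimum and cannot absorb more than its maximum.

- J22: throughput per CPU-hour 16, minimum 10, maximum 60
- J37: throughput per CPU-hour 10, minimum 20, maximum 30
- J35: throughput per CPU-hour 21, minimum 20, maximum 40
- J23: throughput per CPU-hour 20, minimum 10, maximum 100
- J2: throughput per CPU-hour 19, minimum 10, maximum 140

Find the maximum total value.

6180

Meeting every minimum uses 10+20+20+10+10 = 70 CPU-hours, leaving 260.
Rank by throughput per CPU-hour: J35 21 > J23 20 > J2 19 > J22 16 > J37 10.
J35: +20 to 40 (cap) ; 240 left.
Give J23 90 more to hit its cap of 100 ; 150 left.
J2 takes 130 more to reach its cap of 140 ; 20 left.
J22 has room for 50 more but only 20 remain, so it gets 30.
Total = 16×30 + 10×20 + 21×40 + 20×100 + 19×140 = 6180.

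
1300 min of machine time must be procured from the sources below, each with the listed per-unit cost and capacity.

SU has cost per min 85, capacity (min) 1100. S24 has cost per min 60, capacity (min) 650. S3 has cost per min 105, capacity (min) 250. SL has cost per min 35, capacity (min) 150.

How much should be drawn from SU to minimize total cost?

500

Use sources in increasing cost order.
Take 150 from SL at 35 ; need 1150 more.
S24 (60): use full 650 ; 500 min to go.
Take 500 from SU at 85 to finish.
S3: unused.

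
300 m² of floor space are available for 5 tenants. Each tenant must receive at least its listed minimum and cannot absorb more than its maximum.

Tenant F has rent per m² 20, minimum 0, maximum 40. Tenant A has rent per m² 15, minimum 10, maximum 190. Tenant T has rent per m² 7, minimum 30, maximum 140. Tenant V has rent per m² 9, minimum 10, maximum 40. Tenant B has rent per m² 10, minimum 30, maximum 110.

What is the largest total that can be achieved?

4250

Meeting every minimum uses 0+10+30+10+30 = 80 m², leaving 220.
Rank by rent per m²: Tenant F 20 > Tenant A 15 > Tenant B 10 > Tenant V 9 > Tenant T 7.
Tenant F: +40 to 40 (cap) ; 180 left.
Tenant A takes 180 more to reach its cap of 190 ; 0 left.
Total = 20×40 + 15×190 + 7×30 + 9×10 + 10×30 = 4250.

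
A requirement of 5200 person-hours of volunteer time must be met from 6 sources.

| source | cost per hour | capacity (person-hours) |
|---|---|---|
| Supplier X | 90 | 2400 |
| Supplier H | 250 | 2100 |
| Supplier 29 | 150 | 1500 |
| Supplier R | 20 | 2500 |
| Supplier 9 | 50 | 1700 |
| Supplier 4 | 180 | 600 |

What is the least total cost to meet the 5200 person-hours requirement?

Use sources in increasing cost order.
Supplier R (20): use full 2500 → 2700 person-hours to go.
Supplier 9 at 50: take all 1700 person-hours → 1000 still needed.
Supplier X (90): take the remaining 1000 → done.
Supplier 29, Supplier 4, Supplier H: unused.
Cost = 2500×20 + 1700×50 + 1000×90 = 225000.

225000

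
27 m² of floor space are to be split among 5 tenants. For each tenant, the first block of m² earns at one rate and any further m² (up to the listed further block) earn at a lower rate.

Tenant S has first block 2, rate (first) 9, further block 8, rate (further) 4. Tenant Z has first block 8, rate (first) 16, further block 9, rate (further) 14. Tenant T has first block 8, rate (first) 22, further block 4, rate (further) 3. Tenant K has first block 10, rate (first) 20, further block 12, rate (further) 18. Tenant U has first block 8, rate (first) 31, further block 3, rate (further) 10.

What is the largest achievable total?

Order all 10 blocks by rate: Tenant U/tier1 31 > Tenant T/tier1 22 > Tenant K/tier1 20 > Tenant K/tier2 18 > Tenant Z/tier1 16 > Tenant Z/tier2 14 > Tenant U/tier2 10 > Tenant S/tier1 9 > Tenant S/tier2 4 > Tenant T/tier2 3.
Fill Tenant U tier1 block (8 at 31) ; 19 left.
Tenant T/tier1 (22): +8 ; 11 left.
Tenant K tier1 at 20: fill all 10 ; 1 left.
1 remain; put them into Tenant K tier2 at 18.
Total = 31×8 + 22×8 + 20×10 + 18×1 = 642.

642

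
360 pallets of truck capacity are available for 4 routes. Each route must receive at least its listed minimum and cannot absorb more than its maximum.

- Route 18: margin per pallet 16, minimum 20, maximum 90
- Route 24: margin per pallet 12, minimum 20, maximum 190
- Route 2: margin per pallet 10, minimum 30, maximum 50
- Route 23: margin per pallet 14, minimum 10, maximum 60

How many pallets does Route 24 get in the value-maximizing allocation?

180

Meeting every minimum uses 20+20+30+10 = 80 pallets, leaving 280.
Highest margin per pallet first: Route 18 16 > Route 23 14 > Route 24 12 > Route 2 10.
Route 18: +70 to 90 (cap) ; 210 left.
Route 23 takes 50 more to reach its cap of 60 ; 160 left.
Route 24: +160 (room for 170) → 180. Pool exhausted.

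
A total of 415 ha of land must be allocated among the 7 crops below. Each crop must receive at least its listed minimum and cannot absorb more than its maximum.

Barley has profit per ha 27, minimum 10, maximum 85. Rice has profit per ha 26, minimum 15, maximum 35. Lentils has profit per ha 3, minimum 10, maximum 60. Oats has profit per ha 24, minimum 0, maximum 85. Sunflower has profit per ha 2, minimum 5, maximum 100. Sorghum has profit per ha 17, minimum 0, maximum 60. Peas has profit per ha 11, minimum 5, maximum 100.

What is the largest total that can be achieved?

7510

Meeting every minimum uses 10+15+10+0+5+0+5 = 45 ha, leaving 370.
Highest profit per ha first: Barley 27 > Rice 26 > Oats 24 > Sorghum 17 > Peas 11 > Lentils 3 > Sunflower 2.
Barley takes 75 more to reach its cap of 85 → 295 left.
Rice: +20 to 35 (cap) → 275 left.
Give Oats 85 more to hit its cap of 85 → 190 left.
Sorghum: +60 to 60 (cap) → 130 left.
Peas: +95 to 100 (cap) → 35 left.
Lentils: +35 (room for 50) → 45. Pool exhausted.
Total = 27×85 + 26×35 + 3×45 + 24×85 + 2×5 + 17×60 + 11×100 = 7510.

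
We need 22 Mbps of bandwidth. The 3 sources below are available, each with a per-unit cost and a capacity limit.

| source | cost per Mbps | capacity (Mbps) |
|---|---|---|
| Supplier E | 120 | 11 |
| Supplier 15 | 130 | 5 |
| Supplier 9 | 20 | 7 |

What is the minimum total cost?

1980

Use sources in increasing cost order.
Supplier 9 at 20: take all 7 Mbps → 15 still needed.
Take 11 from Supplier E at 120 → need 4 more.
Take 4 from Supplier 15 at 130 to finish.
Cost = 7×20 + 11×120 + 4×130 = 1980.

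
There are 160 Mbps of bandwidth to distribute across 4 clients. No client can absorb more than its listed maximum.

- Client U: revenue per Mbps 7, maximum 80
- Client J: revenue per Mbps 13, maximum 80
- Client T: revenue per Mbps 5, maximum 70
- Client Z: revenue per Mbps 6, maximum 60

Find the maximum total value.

Rank by revenue per Mbps: Client J 13 > Client U 7 > Client Z 6 > Client T 5.
Client J: +80 to 80 (cap) — 80 left.
Client U takes 80 to reach its cap of 80 — 0 left.
Total = 7×80 + 13×80 = 1600.

1600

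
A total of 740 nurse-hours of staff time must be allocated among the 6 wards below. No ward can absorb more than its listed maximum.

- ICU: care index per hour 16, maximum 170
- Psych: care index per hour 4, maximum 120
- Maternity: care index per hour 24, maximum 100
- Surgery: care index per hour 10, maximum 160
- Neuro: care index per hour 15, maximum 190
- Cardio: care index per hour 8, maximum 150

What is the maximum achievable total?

10530

Order the wards by care index per hour: Maternity 24 > ICU 16 > Neuro 15 > Surgery 10 > Cardio 8 > Psych 4.
Give Maternity 100 to hit its cap of 100 — 640 left.
ICU takes 170 to reach its cap of 170 — 470 left.
Neuro: +190 to 190 (cap) — 280 left.
Surgery takes 160 to reach its cap of 160 — 120 left.
Cardio has room for 150 but only 120 remain, so it gets 120.
Total = 16×170 + 24×100 + 10×160 + 15×190 + 8×120 = 10530.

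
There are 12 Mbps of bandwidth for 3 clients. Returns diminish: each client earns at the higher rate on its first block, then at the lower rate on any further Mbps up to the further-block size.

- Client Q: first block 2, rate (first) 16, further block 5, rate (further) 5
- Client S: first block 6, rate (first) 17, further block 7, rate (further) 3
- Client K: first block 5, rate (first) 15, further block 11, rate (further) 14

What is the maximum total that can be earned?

Rank every tier by rate: Client S/tier1 17 > Client Q/tier1 16 > Client K/tier1 15 > Client K/tier2 14 > Client Q/tier2 5 > Client S/tier2 3.
Fill Client S tier1 block (6 at 17) ; 6 left.
Client Q tier1 at 16: fill all 2 ; 4 left.
4 remain; put them into Client K tier1 at 15.
Total = 17×6 + 16×2 + 15×4 = 194.

194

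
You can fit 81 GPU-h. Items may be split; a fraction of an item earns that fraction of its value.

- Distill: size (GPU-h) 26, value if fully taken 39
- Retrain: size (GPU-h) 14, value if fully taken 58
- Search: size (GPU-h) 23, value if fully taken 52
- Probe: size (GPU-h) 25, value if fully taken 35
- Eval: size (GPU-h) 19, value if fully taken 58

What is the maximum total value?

205.5

Best value per unit of size first: Retrain 58/14≈4.14, Eval 58/19≈3.05, Search 52/23≈2.26, Distill 39/26≈1.5, Probe 35/25≈1.4.
All 14 GPU-h of Retrain fit (value 58) → 67 remain.
Eval: take in full, 19 GPU-h for value 58 → 48 left.
Take all of Search (23 GPU-h, value 52) → 25 GPU-h left.
Only 25 GPU-h remain; take 25/26 of Distill for value 39×25/26 = 37.5.
Total value = 205.5.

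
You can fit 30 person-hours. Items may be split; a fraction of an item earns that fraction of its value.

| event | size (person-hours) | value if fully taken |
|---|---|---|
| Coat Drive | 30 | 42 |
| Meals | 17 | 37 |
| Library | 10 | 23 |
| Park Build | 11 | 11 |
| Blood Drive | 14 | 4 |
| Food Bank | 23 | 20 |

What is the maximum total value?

Sort by value density: Library 23/10≈2.3, Meals 37/17≈2.18, Coat Drive 42/30≈1.4, Park Build 11/11≈1, Food Bank 20/23≈0.87, Blood Drive 4/14≈0.286.
Take all of Library (10 person-hours, value 23) → 20 person-hours left.
Take all of Meals (17 person-hours, value 37) → 3 person-hours left.
Only 3 person-hours remain; take 3/30 of Coat Drive for value 42×3/30 = 4.2.
Total value = 64.2.

64.2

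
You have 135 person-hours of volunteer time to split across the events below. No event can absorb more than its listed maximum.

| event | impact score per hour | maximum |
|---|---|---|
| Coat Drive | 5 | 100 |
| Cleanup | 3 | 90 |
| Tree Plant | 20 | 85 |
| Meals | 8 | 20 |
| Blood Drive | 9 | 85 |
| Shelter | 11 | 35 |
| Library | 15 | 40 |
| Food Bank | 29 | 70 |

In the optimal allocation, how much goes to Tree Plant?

65

Highest impact score per hour first: Food Bank 29 > Tree Plant 20 > Library 15 > Shelter 11 > Blood Drive 9 > Meals 8 > Coat Drive 5 > Cleanup 3.
Food Bank takes 70 to reach its cap of 70 ; 65 left.
Tree Plant: +65 (room for 85) → 65. Pool exhausted.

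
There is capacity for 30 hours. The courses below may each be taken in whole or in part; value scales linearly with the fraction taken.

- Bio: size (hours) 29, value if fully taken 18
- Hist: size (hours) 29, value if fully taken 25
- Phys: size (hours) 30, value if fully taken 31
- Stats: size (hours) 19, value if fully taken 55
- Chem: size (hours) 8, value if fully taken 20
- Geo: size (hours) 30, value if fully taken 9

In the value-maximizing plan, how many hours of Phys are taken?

3

Best value per unit of size first: Stats 55/19≈2.89, Chem 20/8≈2.5, Phys 31/30≈1.03, Hist 25/29≈0.862, Bio 18/29≈0.621, Geo 9/30≈0.3.
All 19 hours of Stats fit (value 55) ; 11 remain.
All 8 hours of Chem fit (value 20) ; 3 remain.
Fill the last 3 hours with part of Phys: 3/30 of it earns 3.1.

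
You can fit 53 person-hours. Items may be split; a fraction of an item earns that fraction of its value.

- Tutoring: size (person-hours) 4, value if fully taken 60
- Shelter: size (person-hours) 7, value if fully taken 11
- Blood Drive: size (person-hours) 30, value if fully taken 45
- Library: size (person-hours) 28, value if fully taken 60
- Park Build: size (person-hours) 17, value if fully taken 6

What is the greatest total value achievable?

Sort by value density: Tutoring 60/4≈15, Library 60/28≈2.14, Shelter 11/7≈1.57, Blood Drive 45/30≈1.5, Park Build 6/17≈0.353.
All 4 person-hours of Tutoring fit (value 60) — 49 remain.
Take all of Library (28 person-hours, value 60) — 21 person-hours left.
Take all of Shelter (7 person-hours, value 11) — 14 person-hours left.
14 person-hours left: a 14/30 share of Blood Drive gives 45×14/30 = 21.
Total value = 152.

152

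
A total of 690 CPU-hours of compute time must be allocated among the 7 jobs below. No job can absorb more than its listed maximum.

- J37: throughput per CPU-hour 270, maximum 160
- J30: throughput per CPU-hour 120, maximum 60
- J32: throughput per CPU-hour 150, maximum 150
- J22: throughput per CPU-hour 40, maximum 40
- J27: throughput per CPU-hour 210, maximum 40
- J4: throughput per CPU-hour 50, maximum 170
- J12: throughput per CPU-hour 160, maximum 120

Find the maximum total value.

108500

Order the jobs by throughput per CPU-hour: J37 270 > J27 210 > J12 160 > J32 150 > J30 120 > J4 50 > J22 40.
Give J37 160 to hit its cap of 160 ; 530 left.
J27: +40 to 40 (cap) ; 490 left.
Give J12 120 to hit its cap of 120 ; 370 left.
Give J32 150 to hit its cap of 150 ; 220 left.
J30 takes 60 to reach its cap of 60 ; 160 left.
J4 has room for 170 but only 160 remain, so it gets 160.
Total = 270×160 + 120×60 + 150×150 + 210×40 + 50×160 + 160×120 = 108500.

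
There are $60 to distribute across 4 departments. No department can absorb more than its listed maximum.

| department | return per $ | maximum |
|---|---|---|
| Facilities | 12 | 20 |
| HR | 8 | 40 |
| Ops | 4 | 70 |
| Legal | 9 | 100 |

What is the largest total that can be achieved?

600

Highest return per $ first: Facilities 12 > Legal 9 > HR 8 > Ops 4.
Give Facilities 20 to hit its cap of 20 — 40 left.
Only 40 left; Legal takes them to reach 40.
Total = 12×20 + 9×40 = 600.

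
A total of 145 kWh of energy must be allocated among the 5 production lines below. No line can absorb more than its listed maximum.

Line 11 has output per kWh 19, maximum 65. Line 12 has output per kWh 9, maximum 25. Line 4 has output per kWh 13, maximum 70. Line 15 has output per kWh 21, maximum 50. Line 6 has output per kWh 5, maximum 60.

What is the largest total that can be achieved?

Highest output per kWh first: Line 15 21 > Line 11 19 > Line 4 13 > Line 12 9 > Line 6 5.
Line 15: +50 to 50 (cap) — 95 left.
Give Line 11 65 to hit its cap of 65 — 30 left.
Line 4 has room for 70 but only 30 remain, so it gets 30.
Total = 19×65 + 13×30 + 21×50 = 2675.

2675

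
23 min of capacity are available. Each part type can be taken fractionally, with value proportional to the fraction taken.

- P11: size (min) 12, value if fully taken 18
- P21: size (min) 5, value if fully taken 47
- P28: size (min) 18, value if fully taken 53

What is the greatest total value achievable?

Sort by value density: P21 47/5≈9.4, P28 53/18≈2.94, P11 18/12≈1.5.
All 5 min of P21 fit (value 47) — 18 remain.
P28: take in full, 18 min for value 53 — 0 left.
Total value = 100.

100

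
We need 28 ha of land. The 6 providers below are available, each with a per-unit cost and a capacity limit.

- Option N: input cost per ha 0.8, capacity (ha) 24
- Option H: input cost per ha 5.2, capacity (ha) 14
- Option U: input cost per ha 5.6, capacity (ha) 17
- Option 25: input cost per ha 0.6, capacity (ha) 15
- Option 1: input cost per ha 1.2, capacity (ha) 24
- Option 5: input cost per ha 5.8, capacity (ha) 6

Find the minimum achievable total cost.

Cheapest first:
Option 25 (0.6): use full 15 → 13 ha to go.
Option N (0.8): take the remaining 13 → done.
Option 1, Option H, Option U, Option 5: unused.
Cost = 15×0.6 + 13×0.8 = 19.4.

19.4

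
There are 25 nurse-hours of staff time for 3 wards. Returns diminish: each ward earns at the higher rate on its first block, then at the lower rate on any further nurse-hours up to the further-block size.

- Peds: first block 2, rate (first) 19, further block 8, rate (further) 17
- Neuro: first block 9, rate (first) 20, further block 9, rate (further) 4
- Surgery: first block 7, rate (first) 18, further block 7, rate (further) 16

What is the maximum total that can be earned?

Order all 6 blocks by rate: Neuro/T1 20 > Peds/T1 19 > Surgery/T1 18 > Peds/T2 17 > Surgery/T2 16 > Neuro/T2 4.
Neuro T1 at 20: fill all 9 → 16 left.
Peds T1 at 19: fill all 2 → 14 left.
Fill Surgery T1 block (7 at 18) → 7 left.
7 remain; put them into Peds T2 at 17.
Total = 20×9 + 19×2 + 18×7 + 17×7 = 463.

463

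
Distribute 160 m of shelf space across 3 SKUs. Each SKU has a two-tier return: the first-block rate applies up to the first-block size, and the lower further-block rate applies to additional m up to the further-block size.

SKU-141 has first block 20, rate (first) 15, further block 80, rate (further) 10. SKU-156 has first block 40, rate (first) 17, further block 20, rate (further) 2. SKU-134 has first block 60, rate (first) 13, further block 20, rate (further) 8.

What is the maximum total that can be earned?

2160

Treat each block as its own option and order by rate: SKU-156/T1 17 > SKU-141/T1 15 > SKU-134/T1 13 > SKU-141/T2 10 > SKU-134/T2 8 > SKU-156/T2 2.
Fill SKU-156 T1 block (40 at 17) ; 120 left.
SKU-141 T1 at 15: fill all 20 ; 100 left.
Fill SKU-134 T1 block (60 at 13) ; 40 left.
40 remain; put them into SKU-141 T2 at 10.
Total = 17×40 + 15×20 + 13×60 + 10×40 = 2160.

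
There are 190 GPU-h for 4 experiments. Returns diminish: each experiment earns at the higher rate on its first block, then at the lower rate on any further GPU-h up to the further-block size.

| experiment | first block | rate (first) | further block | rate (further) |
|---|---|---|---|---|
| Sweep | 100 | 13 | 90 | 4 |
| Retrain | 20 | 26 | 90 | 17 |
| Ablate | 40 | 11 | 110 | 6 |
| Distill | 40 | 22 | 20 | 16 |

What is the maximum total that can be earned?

Treat each block as its own option and order by rate: Retrain/T1 26 > Distill/T1 22 > Retrain/T2 17 > Distill/T2 16 > Sweep/T1 13 > Ablate/T1 11 > Ablate/T2 6 > Sweep/T2 4.
Retrain/T1 (26): +20 ; 170 left.
Distill T1 at 22: fill all 40 ; 130 left.
Retrain T2 at 17: fill all 90 ; 40 left.
Distill T2 at 16: fill all 20 ; 20 left.
Sweep T1 at 13: only 20 left, fill 20.
Total = 26×20 + 22×40 + 17×90 + 16×20 + 13×20 = 3510.

3510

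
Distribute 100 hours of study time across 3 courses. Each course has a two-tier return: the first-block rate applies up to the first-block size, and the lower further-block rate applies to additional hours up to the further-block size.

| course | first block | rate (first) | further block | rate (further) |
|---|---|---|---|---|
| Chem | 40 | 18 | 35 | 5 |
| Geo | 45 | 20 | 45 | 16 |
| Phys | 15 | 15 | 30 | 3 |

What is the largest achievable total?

1860

Treat each block as its own option and order by rate: Geo/tier1 20 > Chem/tier1 18 > Geo/tier2 16 > Phys/tier1 15 > Chem/tier2 5 > Phys/tier2 3.
Geo tier1 at 20: fill all 45 — 55 left.
Fill Chem tier1 block (40 at 18) — 15 left.
15 remain; put them into Geo tier2 at 16.
Total = 20×45 + 18×40 + 16×15 = 1860.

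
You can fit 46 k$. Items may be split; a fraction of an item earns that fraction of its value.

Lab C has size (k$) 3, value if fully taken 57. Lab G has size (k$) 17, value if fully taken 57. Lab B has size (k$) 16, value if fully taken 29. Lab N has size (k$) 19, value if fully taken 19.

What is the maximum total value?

Sort by value density: Lab C 57/3≈19, Lab G 57/17≈3.35, Lab B 29/16≈1.81, Lab N 19/19≈1.
Take all of Lab C (3 k$, value 57) ; 43 k$ left.
Take all of Lab G (17 k$, value 57) ; 26 k$ left.
All 16 k$ of Lab B fit (value 29) ; 10 remain.
10 k$ left: a 10/19 share of Lab N gives 19×10/19 = 10.
Total value = 153.

153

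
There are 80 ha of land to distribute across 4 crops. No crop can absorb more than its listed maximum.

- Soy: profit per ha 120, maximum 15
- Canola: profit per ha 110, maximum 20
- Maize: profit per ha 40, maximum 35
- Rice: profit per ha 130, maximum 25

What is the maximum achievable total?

Highest profit per ha first: Rice 130 > Soy 120 > Canola 110 > Maize 40.
Give Rice 25 to hit its cap of 25 → 55 left.
Give Soy 15 to hit its cap of 15 → 40 left.
Canola takes 20 to reach its cap of 20 → 20 left.
Maize has room for 35 but only 20 remain, so it gets 20.
Total = 120×15 + 110×20 + 40×20 + 130×25 = 8050.

8050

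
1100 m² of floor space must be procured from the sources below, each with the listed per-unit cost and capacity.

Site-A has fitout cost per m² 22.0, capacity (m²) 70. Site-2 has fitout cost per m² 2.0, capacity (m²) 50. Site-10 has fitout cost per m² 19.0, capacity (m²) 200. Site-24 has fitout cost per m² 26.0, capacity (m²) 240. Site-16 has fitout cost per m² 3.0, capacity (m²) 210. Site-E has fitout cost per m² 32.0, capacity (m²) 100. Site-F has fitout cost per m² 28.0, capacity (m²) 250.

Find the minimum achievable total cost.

21870

Cheapest first:
Site-2 at 2.0: take all 50 m² — 1050 still needed.
Take 210 from Site-16 at 3.0 — need 840 more.
Site-10 (19.0): use full 200 — 640 m² to go.
Site-A at 22.0: take all 70 m² — 570 still needed.
Site-24 at 26.0: take all 240 m² — 330 still needed.
Take 250 from Site-F at 28.0 — need 80 more.
Site-E (32.0): take the remaining 80 — done.
Cost = 50×2.0 + 210×3.0 + 200×19.0 + 70×22.0 + 240×26.0 + 250×28.0 + 80×32.0 = 21870.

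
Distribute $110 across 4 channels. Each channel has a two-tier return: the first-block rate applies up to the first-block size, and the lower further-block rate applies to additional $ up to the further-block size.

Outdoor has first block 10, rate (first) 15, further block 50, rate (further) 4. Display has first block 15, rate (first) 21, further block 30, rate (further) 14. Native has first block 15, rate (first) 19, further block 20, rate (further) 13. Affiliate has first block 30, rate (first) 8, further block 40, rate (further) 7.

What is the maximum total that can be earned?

Treat each block as its own option and order by rate: Display/first 21 > Native/first 19 > Outdoor/first 15 > Display/second 14 > Native/second 13 > Affiliate/first 8 > Affiliate/second 7 > Outdoor/second 4.
Display first at 21: fill all 15 ; 95 left.
Native first at 19: fill all 15 ; 80 left.
Fill Outdoor first block (10 at 15) ; 70 left.
Display second at 14: fill all 30 ; 40 left.
Native second at 13: fill all 20 ; 20 left.
Affiliate first at 8: only 20 left, fill 20.
Total = 21×15 + 19×15 + 15×10 + 14×30 + 13×20 + 8×20 = 1590.

1590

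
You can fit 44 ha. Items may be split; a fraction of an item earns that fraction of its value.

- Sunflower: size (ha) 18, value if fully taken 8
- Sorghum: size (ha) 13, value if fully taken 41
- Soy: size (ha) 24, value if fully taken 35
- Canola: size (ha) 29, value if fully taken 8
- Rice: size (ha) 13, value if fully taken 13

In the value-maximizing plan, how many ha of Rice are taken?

Rank by value-to-size ratio: Sorghum 41/13≈3.15, Soy 35/24≈1.46, Rice 13/13≈1, Sunflower 8/18≈0.444, Canola 8/29≈0.276.
Take all of Sorghum (13 ha, value 41) → 31 ha left.
Soy: take in full, 24 ha for value 35 → 7 left.
7 ha left: a 7/13 share of Rice gives 13×7/13 = 7.

7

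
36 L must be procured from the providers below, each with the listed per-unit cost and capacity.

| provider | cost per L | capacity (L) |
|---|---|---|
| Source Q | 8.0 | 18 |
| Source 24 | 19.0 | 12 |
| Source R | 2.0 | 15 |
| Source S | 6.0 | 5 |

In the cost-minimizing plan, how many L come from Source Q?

16

Fill from the cheapest provider first.
Source R at 2.0: take all 15 L — 21 still needed.
Source S (6.0): use full 5 — 16 L to go.
Take 16 from Source Q at 8.0 to finish.
Source 24: unused.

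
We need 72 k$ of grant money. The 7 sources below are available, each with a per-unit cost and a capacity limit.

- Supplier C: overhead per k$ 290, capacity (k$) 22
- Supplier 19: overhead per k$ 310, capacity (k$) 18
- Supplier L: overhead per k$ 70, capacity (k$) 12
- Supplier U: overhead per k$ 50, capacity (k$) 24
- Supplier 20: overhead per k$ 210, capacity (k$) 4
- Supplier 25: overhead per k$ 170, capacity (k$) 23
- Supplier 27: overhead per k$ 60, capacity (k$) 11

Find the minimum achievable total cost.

7030

Cheapest first:
Supplier U (50): use full 24 — 48 k$ to go.
Supplier 27 at 60: take all 11 k$ — 37 still needed.
Take 12 from Supplier L at 70 — need 25 more.
Supplier 25 at 170: take all 23 k$ — 2 still needed.
Supplier 20 at 210: take 2 of its 4 — requirement met.
Supplier C, Supplier 19: unused.
Cost = 24×50 + 11×60 + 12×70 + 23×170 + 2×210 = 7030.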